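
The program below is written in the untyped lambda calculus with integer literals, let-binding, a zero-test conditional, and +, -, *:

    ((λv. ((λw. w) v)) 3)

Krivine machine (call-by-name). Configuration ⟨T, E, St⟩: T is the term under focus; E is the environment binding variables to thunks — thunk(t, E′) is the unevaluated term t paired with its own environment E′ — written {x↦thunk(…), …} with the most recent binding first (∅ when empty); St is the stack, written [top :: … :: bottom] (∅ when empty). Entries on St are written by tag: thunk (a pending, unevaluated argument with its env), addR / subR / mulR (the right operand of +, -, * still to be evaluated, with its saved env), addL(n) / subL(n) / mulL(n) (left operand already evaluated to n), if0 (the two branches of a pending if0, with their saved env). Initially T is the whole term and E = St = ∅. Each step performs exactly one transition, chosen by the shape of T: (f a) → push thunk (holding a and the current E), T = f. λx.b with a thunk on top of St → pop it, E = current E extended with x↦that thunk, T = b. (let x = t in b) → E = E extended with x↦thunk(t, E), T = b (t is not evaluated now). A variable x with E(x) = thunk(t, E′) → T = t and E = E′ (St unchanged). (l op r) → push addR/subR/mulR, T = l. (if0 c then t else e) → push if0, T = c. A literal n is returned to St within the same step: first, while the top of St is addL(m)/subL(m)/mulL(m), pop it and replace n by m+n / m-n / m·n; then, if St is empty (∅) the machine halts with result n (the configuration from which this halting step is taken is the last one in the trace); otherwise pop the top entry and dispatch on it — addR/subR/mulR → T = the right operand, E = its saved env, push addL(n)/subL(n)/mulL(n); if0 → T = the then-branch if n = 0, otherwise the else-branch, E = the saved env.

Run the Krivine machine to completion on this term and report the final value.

Answer: 3

Derivation:
step 0: <T=((λv. ((λw. w) v)) 3), E=∅, St=∅>
step 1: <T=(λv. ((λw. w) v)), E=∅, St=[thunk]>
step 2: <T=((λw. w) v), E={v↦thunk(3, ∅)}, St=∅>
step 3: <T=(λw. w), E={v↦thunk(3, ∅)}, St=[thunk]>
step 4: <T=w, E={w↦thunk(v, {v↦thunk(3, ∅)}), v↦thunk(3, ∅)}, St=∅>
step 5: <T=v, E={v↦thunk(3, ∅)}, St=∅>
step 6: <T=3, E=∅, St=∅>
→ final value 3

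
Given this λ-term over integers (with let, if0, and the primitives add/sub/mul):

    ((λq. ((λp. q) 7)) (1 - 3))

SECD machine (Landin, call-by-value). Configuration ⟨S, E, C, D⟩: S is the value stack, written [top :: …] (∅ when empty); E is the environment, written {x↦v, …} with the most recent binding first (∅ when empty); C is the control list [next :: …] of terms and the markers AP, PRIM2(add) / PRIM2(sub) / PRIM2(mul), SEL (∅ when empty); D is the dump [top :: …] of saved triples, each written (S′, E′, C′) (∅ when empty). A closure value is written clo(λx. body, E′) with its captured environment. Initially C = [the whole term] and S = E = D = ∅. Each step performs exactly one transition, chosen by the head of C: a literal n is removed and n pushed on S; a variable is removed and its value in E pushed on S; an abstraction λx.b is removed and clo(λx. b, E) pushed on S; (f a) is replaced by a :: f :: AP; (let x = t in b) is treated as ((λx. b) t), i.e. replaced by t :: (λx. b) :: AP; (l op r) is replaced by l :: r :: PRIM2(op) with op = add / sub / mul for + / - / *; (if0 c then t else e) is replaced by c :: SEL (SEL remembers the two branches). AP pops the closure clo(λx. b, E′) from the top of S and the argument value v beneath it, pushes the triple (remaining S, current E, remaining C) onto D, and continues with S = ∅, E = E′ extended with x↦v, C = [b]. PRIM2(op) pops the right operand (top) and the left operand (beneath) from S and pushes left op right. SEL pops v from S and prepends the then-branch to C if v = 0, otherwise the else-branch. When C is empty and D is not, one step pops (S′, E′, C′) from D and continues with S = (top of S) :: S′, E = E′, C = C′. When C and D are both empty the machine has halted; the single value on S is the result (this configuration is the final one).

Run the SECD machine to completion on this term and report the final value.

t=0: [S=∅ | E=∅ | C=[((λq. ((λp. q) 7)) (1 - 3))] | D=∅]
t=1: [S=∅ | E=∅ | C=[(1 - 3) :: (λq. ((λp. q) 7)) :: AP] | D=∅]
t=2: [S=∅ | E=∅ | C=[1 :: 3 :: PRIM2(sub) :: (λq. ((λp. q) 7)) :: AP] | D=∅]
t=3: [S=[1] | E=∅ | C=[3 :: PRIM2(sub) :: (λq. ((λp. q) 7)) :: AP] | D=∅]
t=4: [S=[3 :: 1] | E=∅ | C=[PRIM2(sub) :: (λq. ((λp. q) 7)) :: AP] | D=∅]
t=5: [S=[-2] | E=∅ | C=[(λq. ((λp. q) 7)) :: AP] | D=∅]
t=6: [S=[clo(λq. ((λp. q) 7), ∅) :: -2] | E=∅ | C=[AP] | D=∅]
t=7: [S=∅ | E={q↦-2} | C=[((λp. q) 7)] | D=[(∅, ∅, ∅)]]
t=8: [S=∅ | E={q↦-2} | C=[7 :: (λp. q) :: AP] | D=[(∅, ∅, ∅)]]
t=9: [S=[7] | E={q↦-2} | C=[(λp. q) :: AP] | D=[(∅, ∅, ∅)]]
t=10: [S=[clo(λp. q, {q↦-2}) :: 7] | E={q↦-2} | C=[AP] | D=[(∅, ∅, ∅)]]
t=11: [S=∅ | E={p↦7, q↦-2} | C=[q] | D=[(∅, {q↦-2}, ∅) :: (∅, ∅, ∅)]]
t=12: [S=[-2] | E={p↦7, q↦-2} | C=∅ | D=[(∅, {q↦-2}, ∅) :: (∅, ∅, ∅)]]
t=13: [S=[-2] | E={q↦-2} | C=∅ | D=[(∅, ∅, ∅)]]
t=14: [S=[-2] | E=∅ | C=∅ | D=∅]
→ final value -2

Answer: -2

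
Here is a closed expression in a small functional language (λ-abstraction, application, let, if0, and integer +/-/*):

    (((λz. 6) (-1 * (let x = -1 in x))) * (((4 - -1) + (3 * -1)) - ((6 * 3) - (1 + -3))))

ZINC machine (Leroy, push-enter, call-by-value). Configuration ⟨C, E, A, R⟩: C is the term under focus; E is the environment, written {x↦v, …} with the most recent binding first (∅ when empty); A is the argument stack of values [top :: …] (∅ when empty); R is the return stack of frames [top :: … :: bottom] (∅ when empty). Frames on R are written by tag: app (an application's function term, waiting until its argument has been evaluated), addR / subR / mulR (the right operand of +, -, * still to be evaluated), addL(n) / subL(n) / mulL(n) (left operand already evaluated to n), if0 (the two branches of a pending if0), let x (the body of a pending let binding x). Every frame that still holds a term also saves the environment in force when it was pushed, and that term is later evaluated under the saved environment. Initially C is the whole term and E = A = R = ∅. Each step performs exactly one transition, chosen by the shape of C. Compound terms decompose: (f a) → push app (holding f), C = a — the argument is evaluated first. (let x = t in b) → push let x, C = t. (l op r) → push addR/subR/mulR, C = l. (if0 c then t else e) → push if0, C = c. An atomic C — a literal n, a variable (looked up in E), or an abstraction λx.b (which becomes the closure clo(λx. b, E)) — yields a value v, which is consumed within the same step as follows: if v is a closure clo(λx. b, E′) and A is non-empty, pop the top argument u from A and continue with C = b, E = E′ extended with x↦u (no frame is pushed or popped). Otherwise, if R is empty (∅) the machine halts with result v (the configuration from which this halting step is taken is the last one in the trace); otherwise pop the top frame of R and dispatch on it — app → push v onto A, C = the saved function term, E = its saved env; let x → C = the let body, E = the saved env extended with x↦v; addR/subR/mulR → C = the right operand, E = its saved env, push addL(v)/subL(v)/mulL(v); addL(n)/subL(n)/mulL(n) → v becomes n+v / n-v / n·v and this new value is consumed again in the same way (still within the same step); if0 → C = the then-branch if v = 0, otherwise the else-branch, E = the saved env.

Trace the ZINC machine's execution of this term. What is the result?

Answer: -108

Derivation:
0. ⟨C=(((λz. 6) (-1 * (let x = -1 in x))) * (((4 - -1) + (3 * -1)) - ((6 * 3) - (1 + -3)))); E=∅; A=∅; R=∅⟩
1. ⟨C=((λz. 6) (-1 * (let x = -1 in x))); E=∅; A=∅; R=[mulR]⟩
2. ⟨C=(-1 * (let x = -1 in x)); E=∅; A=∅; R=[app :: mulR]⟩
3. ⟨C=-1; E=∅; A=∅; R=[mulR :: app :: mulR]⟩
4. ⟨C=(let x = -1 in x); E=∅; A=∅; R=[mulL(-1) :: app :: mulR]⟩
5. ⟨C=-1; E=∅; A=∅; R=[let x :: mulL(-1) :: app :: mulR]⟩
6. ⟨C=x; E={x↦-1}; A=∅; R=[mulL(-1) :: app :: mulR]⟩
7. ⟨C=(λz. 6); E=∅; A=[1]; R=[mulR]⟩
8. ⟨C=6; E={z↦1}; A=∅; R=[mulR]⟩
9. ⟨C=(((4 - -1) + (3 * -1)) - ((6 * 3) - (1 + -3))); E=∅; A=∅; R=[mulL(6)]⟩
10. ⟨C=((4 - -1) + (3 * -1)); E=∅; A=∅; R=[subR :: mulL(6)]⟩
11. ⟨C=(4 - -1); E=∅; A=∅; R=[addR :: subR :: mulL(6)]⟩
12. ⟨C=4; E=∅; A=∅; R=[subR :: addR :: subR :: mulL(6)]⟩
13. ⟨C=-1; E=∅; A=∅; R=[subL(4) :: addR :: subR :: mulL(6)]⟩
14. ⟨C=(3 * -1); E=∅; A=∅; R=[addL(5) :: subR :: mulL(6)]⟩
15. ⟨C=3; E=∅; A=∅; R=[mulR :: addL(5) :: subR :: mulL(6)]⟩
16. ⟨C=-1; E=∅; A=∅; R=[mulL(3) :: addL(5) :: subR :: mulL(6)]⟩
17. ⟨C=((6 * 3) - (1 + -3)); E=∅; A=∅; R=[subL(2) :: mulL(6)]⟩
18. ⟨C=(6 * 3); E=∅; A=∅; R=[subR :: subL(2) :: mulL(6)]⟩
19. ⟨C=6; E=∅; A=∅; R=[mulR :: subR :: subL(2) :: mulL(6)]⟩
20. ⟨C=3; E=∅; A=∅; R=[mulL(6) :: subR :: subL(2) :: mulL(6)]⟩
21. ⟨C=(1 + -3); E=∅; A=∅; R=[subL(18) :: subL(2) :: mulL(6)]⟩
22. ⟨C=1; E=∅; A=∅; R=[addR :: subL(18) :: subL(2) :: mulL(6)]⟩
23. ⟨C=-3; E=∅; A=∅; R=[addL(1) :: subL(18) :: subL(2) :: mulL(6)]⟩
→ final value -108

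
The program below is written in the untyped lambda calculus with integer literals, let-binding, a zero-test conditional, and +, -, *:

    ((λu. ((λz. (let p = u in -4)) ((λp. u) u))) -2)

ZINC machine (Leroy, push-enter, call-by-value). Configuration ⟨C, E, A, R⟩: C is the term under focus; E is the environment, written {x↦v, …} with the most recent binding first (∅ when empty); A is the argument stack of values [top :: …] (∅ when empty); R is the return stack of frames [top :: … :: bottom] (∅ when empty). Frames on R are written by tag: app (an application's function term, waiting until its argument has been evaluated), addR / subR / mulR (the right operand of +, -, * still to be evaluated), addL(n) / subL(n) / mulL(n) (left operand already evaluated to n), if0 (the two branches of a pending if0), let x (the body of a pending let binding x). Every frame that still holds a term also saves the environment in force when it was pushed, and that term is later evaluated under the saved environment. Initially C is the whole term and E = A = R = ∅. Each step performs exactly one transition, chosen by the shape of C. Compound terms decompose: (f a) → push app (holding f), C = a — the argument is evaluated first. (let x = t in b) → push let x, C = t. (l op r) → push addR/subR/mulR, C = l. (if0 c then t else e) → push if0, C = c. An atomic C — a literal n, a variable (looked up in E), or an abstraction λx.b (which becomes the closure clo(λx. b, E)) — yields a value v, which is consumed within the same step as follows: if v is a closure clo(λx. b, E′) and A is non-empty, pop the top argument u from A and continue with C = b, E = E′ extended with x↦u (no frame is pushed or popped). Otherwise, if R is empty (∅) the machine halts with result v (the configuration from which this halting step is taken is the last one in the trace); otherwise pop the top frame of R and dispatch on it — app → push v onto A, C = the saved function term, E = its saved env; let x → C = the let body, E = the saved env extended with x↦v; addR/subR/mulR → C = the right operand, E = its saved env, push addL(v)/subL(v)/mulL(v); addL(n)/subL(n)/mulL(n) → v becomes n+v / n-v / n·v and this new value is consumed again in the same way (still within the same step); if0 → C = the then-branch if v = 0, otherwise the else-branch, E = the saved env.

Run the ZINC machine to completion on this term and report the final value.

step 0: ⟨C=((λu. ((λz. (let p = u in -4)) ((λp. u) u))) -2); E=∅; A=∅; R=∅⟩
step 1: ⟨C=-2; E=∅; A=∅; R=[app]⟩
step 2: ⟨C=(λu. ((λz. (let p = u in -4)) ((λp. u) u))); E=∅; A=[-2]; R=∅⟩
step 3: ⟨C=((λz. (let p = u in -4)) ((λp. u) u)); E={u↦-2}; A=∅; R=∅⟩
step 4: ⟨C=((λp. u) u); E={u↦-2}; A=∅; R=[app]⟩
step 5: ⟨C=u; E={u↦-2}; A=∅; R=[app :: app]⟩
step 6: ⟨C=(λp. u); E={u↦-2}; A=[-2]; R=[app]⟩
step 7: ⟨C=u; E={p↦-2, u↦-2}; A=∅; R=[app]⟩
step 8: ⟨C=(λz. (let p = u in -4)); E={u↦-2}; A=[-2]; R=∅⟩
step 9: ⟨C=(let p = u in -4); E={z↦-2, u↦-2}; A=∅; R=∅⟩
step 10: ⟨C=u; E={z↦-2, u↦-2}; A=∅; R=[let p]⟩
step 11: ⟨C=-4; E={p↦-2, z↦-2, u↦-2}; A=∅; R=∅⟩
→ final value -4

Answer: -4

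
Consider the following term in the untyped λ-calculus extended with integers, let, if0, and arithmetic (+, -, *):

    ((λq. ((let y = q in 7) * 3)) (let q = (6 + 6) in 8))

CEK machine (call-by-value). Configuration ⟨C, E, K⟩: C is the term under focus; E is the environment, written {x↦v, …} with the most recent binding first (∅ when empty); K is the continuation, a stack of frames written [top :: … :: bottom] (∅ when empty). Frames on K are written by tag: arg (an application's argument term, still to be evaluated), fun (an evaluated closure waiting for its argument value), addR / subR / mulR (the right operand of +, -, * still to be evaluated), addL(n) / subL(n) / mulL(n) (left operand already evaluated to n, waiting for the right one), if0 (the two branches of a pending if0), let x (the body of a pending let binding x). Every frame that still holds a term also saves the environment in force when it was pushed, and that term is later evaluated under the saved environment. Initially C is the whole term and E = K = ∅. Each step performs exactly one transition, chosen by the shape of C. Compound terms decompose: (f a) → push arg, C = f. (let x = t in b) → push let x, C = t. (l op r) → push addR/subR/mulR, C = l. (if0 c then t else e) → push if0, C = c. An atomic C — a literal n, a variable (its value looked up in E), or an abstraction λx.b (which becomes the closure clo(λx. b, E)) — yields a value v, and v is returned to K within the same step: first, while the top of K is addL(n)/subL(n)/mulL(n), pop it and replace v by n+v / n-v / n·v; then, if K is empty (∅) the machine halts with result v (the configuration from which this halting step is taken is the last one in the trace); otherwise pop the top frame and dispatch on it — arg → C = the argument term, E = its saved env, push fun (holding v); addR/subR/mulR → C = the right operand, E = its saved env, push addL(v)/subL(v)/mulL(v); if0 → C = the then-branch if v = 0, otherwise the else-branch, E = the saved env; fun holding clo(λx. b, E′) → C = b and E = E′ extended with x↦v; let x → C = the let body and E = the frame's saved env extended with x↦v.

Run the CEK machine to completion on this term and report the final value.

Answer: 21

Execution trace:
0. <C=((λq. ((let y = q in 7) * 3)) (let q = (6 + 6) in 8)), E=∅, K=∅>
1. <C=(λq. ((let y = q in 7) * 3)), E=∅, K=[arg]>
2. <C=(let q = (6 + 6) in 8), E=∅, K=[fun]>
3. <C=(6 + 6), E=∅, K=[let q :: fun]>
4. <C=6, E=∅, K=[addR :: let q :: fun]>
5. <C=6, E=∅, K=[addL(6) :: let q :: fun]>
6. <C=8, E={q↦12}, K=[fun]>
7. <C=((let y = q in 7) * 3), E={q↦8}, K=∅>
8. <C=(let y = q in 7), E={q↦8}, K=[mulR]>
9. <C=q, E={q↦8}, K=[let y :: mulR]>
10. <C=7, E={y↦8, q↦8}, K=[mulR]>
11. <C=3, E={q↦8}, K=[mulL(7)]>
→ final value 21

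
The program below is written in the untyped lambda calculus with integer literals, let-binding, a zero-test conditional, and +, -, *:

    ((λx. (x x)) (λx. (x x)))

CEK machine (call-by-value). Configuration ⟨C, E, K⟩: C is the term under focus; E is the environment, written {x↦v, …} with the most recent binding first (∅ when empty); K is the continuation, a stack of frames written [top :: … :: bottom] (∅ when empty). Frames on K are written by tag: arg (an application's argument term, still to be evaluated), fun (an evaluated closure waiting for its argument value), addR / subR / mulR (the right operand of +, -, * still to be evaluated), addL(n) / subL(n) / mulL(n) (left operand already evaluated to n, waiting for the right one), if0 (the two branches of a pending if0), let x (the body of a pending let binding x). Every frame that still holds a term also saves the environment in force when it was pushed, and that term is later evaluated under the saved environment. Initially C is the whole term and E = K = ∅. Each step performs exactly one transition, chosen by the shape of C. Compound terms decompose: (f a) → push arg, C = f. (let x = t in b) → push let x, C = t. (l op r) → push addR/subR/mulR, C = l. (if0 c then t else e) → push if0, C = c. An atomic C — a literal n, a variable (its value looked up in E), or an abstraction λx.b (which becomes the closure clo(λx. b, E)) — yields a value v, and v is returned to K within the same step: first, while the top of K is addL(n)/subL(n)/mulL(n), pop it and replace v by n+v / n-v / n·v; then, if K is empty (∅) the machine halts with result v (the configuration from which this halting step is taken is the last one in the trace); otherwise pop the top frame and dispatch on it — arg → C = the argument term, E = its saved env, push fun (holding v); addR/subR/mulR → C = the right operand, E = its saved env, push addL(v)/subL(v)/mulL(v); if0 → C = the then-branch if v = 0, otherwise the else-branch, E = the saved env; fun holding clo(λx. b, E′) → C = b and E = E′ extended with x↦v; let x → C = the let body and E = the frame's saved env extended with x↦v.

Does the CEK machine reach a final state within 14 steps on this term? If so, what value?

step 0: ⟨C=((λx. (x x)) (λx. (x x))); E=∅; K=∅⟩
step 1: ⟨C=(λx. (x x)); E=∅; K=[arg]⟩
step 2: ⟨C=(λx. (x x)); E=∅; K=[fun]⟩
step 3: ⟨C=(x x); E={x↦clo(λx. (x x), ∅)}; K=∅⟩
step 4: ⟨C=x; E={x↦clo(λx. (x x), ∅)}; K=[arg]⟩
step 5: ⟨C=x; E={x↦clo(λx. (x x), ∅)}; K=[fun]⟩
… configuration repeats with period 3 (steps 3–5 recur indefinitely) …

Answer: DIVERGES (no final state within 14 steps)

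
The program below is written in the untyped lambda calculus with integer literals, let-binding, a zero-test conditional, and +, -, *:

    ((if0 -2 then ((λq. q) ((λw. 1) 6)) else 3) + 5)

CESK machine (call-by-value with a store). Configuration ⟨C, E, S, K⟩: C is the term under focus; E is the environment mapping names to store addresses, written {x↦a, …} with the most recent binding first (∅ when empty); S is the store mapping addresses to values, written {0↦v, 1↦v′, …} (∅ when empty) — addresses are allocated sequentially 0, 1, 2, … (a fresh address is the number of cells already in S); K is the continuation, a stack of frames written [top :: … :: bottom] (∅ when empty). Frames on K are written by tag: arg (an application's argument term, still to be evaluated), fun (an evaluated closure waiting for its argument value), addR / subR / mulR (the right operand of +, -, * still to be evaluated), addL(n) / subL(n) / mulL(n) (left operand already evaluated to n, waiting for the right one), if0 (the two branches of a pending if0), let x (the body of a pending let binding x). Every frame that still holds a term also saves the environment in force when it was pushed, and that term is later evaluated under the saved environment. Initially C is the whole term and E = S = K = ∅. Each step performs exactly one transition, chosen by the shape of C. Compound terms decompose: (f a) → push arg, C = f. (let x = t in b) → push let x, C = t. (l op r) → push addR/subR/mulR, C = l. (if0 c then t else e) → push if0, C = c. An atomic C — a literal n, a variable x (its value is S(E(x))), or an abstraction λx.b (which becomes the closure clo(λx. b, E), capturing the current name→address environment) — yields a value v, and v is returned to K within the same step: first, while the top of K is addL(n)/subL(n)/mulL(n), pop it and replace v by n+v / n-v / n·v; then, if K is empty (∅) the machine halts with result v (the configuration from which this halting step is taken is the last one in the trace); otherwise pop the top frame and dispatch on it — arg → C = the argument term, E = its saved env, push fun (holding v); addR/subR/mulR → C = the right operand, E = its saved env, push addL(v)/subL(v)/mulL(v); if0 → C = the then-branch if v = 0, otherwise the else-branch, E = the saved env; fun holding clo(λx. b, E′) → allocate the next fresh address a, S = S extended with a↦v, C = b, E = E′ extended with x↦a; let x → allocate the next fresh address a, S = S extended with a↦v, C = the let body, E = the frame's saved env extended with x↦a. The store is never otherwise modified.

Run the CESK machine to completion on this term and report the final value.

step 0: ⟨C=((if0 -2 then ((λq. q) ((λw. 1) 6)) else 3) + 5); E=∅; S=∅; K=∅⟩
step 1: ⟨C=(if0 -2 then ((λq. q) ((λw. 1) 6)) else 3); E=∅; S=∅; K=[addR]⟩
step 2: ⟨C=-2; E=∅; S=∅; K=[if0 :: addR]⟩
step 3: ⟨C=3; E=∅; S=∅; K=[addR]⟩
step 4: ⟨C=5; E=∅; S=∅; K=[addL(3)]⟩
→ final value 8

Answer: 8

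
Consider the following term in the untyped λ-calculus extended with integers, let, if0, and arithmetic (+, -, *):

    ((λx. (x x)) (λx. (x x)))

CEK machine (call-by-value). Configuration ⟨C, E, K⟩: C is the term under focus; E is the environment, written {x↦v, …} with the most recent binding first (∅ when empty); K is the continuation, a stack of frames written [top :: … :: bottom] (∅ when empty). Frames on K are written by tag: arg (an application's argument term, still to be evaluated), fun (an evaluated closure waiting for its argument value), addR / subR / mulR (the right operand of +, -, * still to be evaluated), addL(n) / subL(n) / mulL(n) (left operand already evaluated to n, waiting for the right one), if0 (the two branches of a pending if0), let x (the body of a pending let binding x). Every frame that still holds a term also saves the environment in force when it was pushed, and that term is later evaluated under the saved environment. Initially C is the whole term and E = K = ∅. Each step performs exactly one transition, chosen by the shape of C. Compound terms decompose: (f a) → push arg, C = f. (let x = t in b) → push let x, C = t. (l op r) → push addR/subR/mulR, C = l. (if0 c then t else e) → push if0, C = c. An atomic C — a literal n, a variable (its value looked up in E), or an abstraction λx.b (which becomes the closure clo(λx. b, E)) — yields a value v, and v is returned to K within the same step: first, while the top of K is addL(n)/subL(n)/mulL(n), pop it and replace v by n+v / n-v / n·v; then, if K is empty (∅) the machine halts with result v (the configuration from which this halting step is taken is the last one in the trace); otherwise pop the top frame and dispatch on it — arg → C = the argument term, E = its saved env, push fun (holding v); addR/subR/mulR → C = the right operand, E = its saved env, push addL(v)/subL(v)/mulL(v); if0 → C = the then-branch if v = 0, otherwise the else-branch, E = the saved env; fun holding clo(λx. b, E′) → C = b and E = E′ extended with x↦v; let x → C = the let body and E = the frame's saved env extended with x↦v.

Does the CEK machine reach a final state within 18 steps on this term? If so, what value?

Answer: DIVERGES (no final state within 18 steps)

Machine steps:
step 0: [C=((λx. (x x)) (λx. (x x))) | E=∅ | K=∅]
step 1: [C=(λx. (x x)) | E=∅ | K=[arg]]
step 2: [C=(λx. (x x)) | E=∅ | K=[fun]]
step 3: [C=(x x) | E={x↦clo(λx. (x x), ∅)} | K=∅]
step 4: [C=x | E={x↦clo(λx. (x x), ∅)} | K=[arg]]
step 5: [C=x | E={x↦clo(λx. (x x), ∅)} | K=[fun]]
… configuration repeats with period 3 (steps 3–5 recur indefinitely) …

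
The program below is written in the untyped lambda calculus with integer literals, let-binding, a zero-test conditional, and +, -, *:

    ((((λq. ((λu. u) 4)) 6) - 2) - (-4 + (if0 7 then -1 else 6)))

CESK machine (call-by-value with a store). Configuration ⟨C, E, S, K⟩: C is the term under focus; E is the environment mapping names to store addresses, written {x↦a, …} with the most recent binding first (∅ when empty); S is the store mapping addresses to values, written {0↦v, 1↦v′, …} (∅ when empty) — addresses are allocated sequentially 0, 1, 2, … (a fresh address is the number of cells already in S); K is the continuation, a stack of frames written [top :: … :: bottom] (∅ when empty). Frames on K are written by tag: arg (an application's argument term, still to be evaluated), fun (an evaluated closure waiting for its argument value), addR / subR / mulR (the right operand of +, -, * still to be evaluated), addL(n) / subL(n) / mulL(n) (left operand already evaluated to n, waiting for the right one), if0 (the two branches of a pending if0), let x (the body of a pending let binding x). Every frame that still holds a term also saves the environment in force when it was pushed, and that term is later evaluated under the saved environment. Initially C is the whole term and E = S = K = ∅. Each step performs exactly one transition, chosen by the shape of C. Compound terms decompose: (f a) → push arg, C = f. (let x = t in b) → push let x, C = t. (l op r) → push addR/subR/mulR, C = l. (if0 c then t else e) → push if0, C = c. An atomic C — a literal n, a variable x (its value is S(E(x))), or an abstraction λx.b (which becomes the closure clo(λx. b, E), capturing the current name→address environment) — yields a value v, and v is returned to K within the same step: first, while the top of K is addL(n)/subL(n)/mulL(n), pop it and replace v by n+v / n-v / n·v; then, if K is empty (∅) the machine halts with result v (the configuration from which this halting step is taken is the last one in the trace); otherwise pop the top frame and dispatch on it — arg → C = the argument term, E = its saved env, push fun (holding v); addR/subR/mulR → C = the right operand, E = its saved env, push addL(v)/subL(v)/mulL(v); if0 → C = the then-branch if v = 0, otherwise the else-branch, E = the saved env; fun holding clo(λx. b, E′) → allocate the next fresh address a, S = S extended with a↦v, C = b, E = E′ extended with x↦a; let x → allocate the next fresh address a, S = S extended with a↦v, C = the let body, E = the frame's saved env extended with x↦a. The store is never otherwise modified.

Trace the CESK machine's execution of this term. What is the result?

t=0: ⟨C=((((λq. ((λu. u) 4)) 6) - 2) - (-4 + (if0 7 then -1 else 6))); E=∅; S=∅; K=∅⟩
t=1: ⟨C=(((λq. ((λu. u) 4)) 6) - 2); E=∅; S=∅; K=[subR]⟩
t=2: ⟨C=((λq. ((λu. u) 4)) 6); E=∅; S=∅; K=[subR :: subR]⟩
t=3: ⟨C=(λq. ((λu. u) 4)); E=∅; S=∅; K=[arg :: subR :: subR]⟩
t=4: ⟨C=6; E=∅; S=∅; K=[fun :: subR :: subR]⟩
t=5: ⟨C=((λu. u) 4); E={q↦0}; S={0↦6}; K=[subR :: subR]⟩
t=6: ⟨C=(λu. u); E={q↦0}; S={0↦6}; K=[arg :: subR :: subR]⟩
t=7: ⟨C=4; E={q↦0}; S={0↦6}; K=[fun :: subR :: subR]⟩
t=8: ⟨C=u; E={u↦1, q↦0}; S={0↦6, 1↦4}; K=[subR :: subR]⟩
t=9: ⟨C=2; E=∅; S={0↦6, 1↦4}; K=[subL(4) :: subR]⟩
t=10: ⟨C=(-4 + (if0 7 then -1 else 6)); E=∅; S={0↦6, 1↦4}; K=[subL(2)]⟩
t=11: ⟨C=-4; E=∅; S={0↦6, 1↦4}; K=[addR :: subL(2)]⟩
t=12: ⟨C=(if0 7 then -1 else 6); E=∅; S={0↦6, 1↦4}; K=[addL(-4) :: subL(2)]⟩
t=13: ⟨C=7; E=∅; S={0↦6, 1↦4}; K=[if0 :: addL(-4) :: subL(2)]⟩
t=14: ⟨C=6; E=∅; S={0↦6, 1↦4}; K=[addL(-4) :: subL(2)]⟩
→ final value 0

Answer: 0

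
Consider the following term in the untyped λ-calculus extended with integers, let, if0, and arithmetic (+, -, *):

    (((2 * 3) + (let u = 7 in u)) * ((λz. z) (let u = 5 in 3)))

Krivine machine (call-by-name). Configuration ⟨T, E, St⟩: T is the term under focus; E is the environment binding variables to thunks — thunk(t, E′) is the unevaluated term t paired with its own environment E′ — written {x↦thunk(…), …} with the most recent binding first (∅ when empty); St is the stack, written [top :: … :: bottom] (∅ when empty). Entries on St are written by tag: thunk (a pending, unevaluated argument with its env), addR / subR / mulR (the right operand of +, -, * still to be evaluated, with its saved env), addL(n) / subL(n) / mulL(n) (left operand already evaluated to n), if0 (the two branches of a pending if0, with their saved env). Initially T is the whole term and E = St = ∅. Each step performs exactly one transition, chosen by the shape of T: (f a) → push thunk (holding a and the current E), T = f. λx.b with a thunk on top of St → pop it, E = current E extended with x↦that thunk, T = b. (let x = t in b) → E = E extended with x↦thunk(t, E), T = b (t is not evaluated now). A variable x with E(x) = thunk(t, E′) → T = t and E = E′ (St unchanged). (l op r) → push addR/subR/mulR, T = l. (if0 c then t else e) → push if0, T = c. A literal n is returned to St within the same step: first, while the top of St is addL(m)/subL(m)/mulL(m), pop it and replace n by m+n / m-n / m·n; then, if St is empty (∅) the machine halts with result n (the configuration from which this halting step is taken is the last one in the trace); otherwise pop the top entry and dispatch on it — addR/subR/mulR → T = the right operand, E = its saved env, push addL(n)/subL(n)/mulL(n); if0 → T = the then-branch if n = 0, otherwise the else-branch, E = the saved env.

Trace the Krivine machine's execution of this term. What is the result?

t=0: [T=(((2 * 3) + (let u = 7 in u)) * ((λz. z) (let u = 5 in 3))) | E=∅ | St=∅]
t=1: [T=((2 * 3) + (let u = 7 in u)) | E=∅ | St=[mulR]]
t=2: [T=(2 * 3) | E=∅ | St=[addR :: mulR]]
t=3: [T=2 | E=∅ | St=[mulR :: addR :: mulR]]
t=4: [T=3 | E=∅ | St=[mulL(2) :: addR :: mulR]]
t=5: [T=(let u = 7 in u) | E=∅ | St=[addL(6) :: mulR]]
t=6: [T=u | E={u↦thunk(7, ∅)} | St=[addL(6) :: mulR]]
t=7: [T=7 | E=∅ | St=[addL(6) :: mulR]]
t=8: [T=((λz. z) (let u = 5 in 3)) | E=∅ | St=[mulL(13)]]
t=9: [T=(λz. z) | E=∅ | St=[thunk :: mulL(13)]]
t=10: [T=z | E={z↦thunk((let u = 5 in 3), ∅)} | St=[mulL(13)]]
t=11: [T=(let u = 5 in 3) | E=∅ | St=[mulL(13)]]
t=12: [T=3 | E={u↦thunk(5, ∅)} | St=[mulL(13)]]
→ final value 39

Answer: 39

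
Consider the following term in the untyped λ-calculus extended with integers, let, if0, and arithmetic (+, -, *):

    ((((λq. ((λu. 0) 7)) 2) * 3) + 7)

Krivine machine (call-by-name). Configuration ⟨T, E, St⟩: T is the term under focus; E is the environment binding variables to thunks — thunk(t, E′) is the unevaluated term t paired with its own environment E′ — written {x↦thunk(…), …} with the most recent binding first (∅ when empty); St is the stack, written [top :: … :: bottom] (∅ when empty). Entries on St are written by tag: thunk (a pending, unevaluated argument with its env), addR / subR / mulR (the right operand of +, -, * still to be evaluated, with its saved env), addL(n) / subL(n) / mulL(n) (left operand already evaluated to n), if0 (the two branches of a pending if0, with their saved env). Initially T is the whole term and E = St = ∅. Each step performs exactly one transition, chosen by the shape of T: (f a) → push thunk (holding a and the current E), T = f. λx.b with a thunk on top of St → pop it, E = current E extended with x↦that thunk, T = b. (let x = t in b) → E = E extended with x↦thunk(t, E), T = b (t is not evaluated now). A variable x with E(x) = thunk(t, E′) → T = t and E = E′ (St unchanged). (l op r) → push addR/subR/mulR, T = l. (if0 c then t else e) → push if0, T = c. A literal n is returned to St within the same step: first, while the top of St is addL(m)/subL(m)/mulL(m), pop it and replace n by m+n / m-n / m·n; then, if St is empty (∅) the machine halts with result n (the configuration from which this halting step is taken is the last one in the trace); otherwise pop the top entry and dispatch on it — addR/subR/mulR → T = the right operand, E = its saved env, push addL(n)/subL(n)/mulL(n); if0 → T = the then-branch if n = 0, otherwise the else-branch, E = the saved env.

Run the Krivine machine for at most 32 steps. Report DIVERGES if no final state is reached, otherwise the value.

t=0: [T=((((λq. ((λu. 0) 7)) 2) * 3) + 7) | E=∅ | St=∅]
t=1: [T=(((λq. ((λu. 0) 7)) 2) * 3) | E=∅ | St=[addR]]
t=2: [T=((λq. ((λu. 0) 7)) 2) | E=∅ | St=[mulR :: addR]]
t=3: [T=(λq. ((λu. 0) 7)) | E=∅ | St=[thunk :: mulR :: addR]]
t=4: [T=((λu. 0) 7) | E={q↦thunk(2, ∅)} | St=[mulR :: addR]]
t=5: [T=(λu. 0) | E={q↦thunk(2, ∅)} | St=[thunk :: mulR :: addR]]
t=6: [T=0 | E={u↦thunk(7, {q↦thunk(2, ∅)}), q↦thunk(2, ∅)} | St=[mulR :: addR]]
t=7: [T=3 | E=∅ | St=[mulL(0) :: addR]]
t=8: [T=7 | E=∅ | St=[addL(0)]]
→ final value 7

Answer: 7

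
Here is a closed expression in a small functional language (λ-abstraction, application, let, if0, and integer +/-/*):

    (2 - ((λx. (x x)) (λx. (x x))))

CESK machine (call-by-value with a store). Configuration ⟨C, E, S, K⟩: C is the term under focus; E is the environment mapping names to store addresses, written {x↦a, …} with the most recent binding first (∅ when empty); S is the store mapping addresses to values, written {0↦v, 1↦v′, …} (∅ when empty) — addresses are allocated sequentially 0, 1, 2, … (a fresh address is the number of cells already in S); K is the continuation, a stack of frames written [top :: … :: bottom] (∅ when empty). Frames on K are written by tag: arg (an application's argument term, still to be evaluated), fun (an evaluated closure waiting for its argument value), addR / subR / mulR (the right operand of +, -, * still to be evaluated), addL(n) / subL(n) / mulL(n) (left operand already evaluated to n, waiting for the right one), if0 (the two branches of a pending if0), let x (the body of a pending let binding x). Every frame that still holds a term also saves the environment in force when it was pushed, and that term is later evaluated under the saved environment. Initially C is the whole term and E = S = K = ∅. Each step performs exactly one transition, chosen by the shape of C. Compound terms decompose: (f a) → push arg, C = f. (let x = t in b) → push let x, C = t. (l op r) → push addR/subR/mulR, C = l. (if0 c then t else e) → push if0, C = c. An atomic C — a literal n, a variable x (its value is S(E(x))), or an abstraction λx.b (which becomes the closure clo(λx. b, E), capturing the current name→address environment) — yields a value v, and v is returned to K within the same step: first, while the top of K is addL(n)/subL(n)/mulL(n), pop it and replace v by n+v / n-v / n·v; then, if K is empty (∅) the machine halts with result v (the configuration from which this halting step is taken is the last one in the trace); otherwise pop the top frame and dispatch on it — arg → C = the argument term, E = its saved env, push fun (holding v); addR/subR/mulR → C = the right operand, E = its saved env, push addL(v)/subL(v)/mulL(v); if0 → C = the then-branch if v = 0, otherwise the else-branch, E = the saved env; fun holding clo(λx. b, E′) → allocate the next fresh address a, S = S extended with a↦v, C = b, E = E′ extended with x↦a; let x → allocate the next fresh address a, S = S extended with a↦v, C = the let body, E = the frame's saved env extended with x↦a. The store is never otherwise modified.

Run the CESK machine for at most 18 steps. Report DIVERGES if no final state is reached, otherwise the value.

[0] [C=(2 - ((λx. (x x)) (λx. (x x)))) | E=∅ | S=∅ | K=∅]
[1] [C=2 | E=∅ | S=∅ | K=[subR]]
[2] [C=((λx. (x x)) (λx. (x x))) | E=∅ | S=∅ | K=[subL(2)]]
[3] [C=(λx. (x x)) | E=∅ | S=∅ | K=[arg :: subL(2)]]
[4] [C=(λx. (x x)) | E=∅ | S=∅ | K=[fun :: subL(2)]]
[5] [C=(x x) | E={x↦0} | S={0↦clo(λx. (x x), ∅)} | K=[subL(2)]]
[6] [C=x | E={x↦0} | S={0↦clo(λx. (x x), ∅)} | K=[arg :: subL(2)]]
[7] [C=x | E={x↦0} | S={0↦clo(λx. (x x), ∅)} | K=[fun :: subL(2)]]
[8] [C=(x x) | E={x↦1} | S={0↦clo(λx. (x x), ∅), 1↦clo(λx. (x x), ∅)} | K=[subL(2)]]
[9] [C=x | E={x↦1} | S={0↦clo(λx. (x x), ∅), 1↦clo(λx. (x x), ∅)} | K=[arg :: subL(2)]]
[10] [C=x | E={x↦1} | S={0↦clo(λx. (x x), ∅), 1↦clo(λx. (x x), ∅)} | K=[fun :: subL(2)]]
[11] [C=(x x) | E={x↦2} | S={0↦clo(λx. (x x), ∅), 1↦clo(λx. (x x), ∅), 2↦clo(λx. (x x), ∅)} | K=[subL(2)]]
[12] [C=x | E={x↦2} | S={0↦clo(λx. (x x), ∅), 1↦clo(λx. (x x), ∅), 2↦clo(λx. (x x), ∅)} | K=[arg :: subL(2)]]
[13] [C=x | E={x↦2} | S={0↦clo(λx. (x x), ∅), 1↦clo(λx. (x x), ∅), 2↦clo(λx. (x x), ∅)} | K=[fun :: subL(2)]]
[14] [C=(x x) | E={x↦3} | S={0↦clo(λx. (x x), ∅), 1↦clo(λx. (x x), ∅), 2↦clo(λx. (x x), ∅), 3↦clo(λx. (x x), ∅)} | K=[subL(2)]]
[15] [C=x | E={x↦3} | S={0↦clo(λx. (x x), ∅), 1↦clo(λx. (x x), ∅), 2↦clo(λx. (x x), ∅), 3↦clo(λx. (x x), ∅)} | K=[arg :: subL(2)]]
[16] [C=x | E={x↦3} | S={0↦clo(λx. (x x), ∅), 1↦clo(λx. (x x), ∅), 2↦clo(λx. (x x), ∅), 3↦clo(λx. (x x), ∅)} | K=[fun :: subL(2)]]
[17] [C=(x x) | E={x↦4} | S={0↦clo(λx. (x x), ∅), 1↦clo(λx. (x x), ∅), 2↦clo(λx. (x x), ∅), 3↦clo(λx. (x x), ∅), 4↦clo(λx. (x x), ∅)} | K=[subL(2)]]
[18] [C=x | E={x↦4} | S={0↦clo(λx. (x x), ∅), 1↦clo(λx. (x x), ∅), 2↦clo(λx. (x x), ∅), 3↦clo(λx. (x x), ∅), 4↦clo(λx. (x x), ∅)} | K=[arg :: subL(2)]]
→ 18 transitions taken and the configuration is still not final: no result within 18 steps

Answer: DIVERGES (no final state within 18 steps)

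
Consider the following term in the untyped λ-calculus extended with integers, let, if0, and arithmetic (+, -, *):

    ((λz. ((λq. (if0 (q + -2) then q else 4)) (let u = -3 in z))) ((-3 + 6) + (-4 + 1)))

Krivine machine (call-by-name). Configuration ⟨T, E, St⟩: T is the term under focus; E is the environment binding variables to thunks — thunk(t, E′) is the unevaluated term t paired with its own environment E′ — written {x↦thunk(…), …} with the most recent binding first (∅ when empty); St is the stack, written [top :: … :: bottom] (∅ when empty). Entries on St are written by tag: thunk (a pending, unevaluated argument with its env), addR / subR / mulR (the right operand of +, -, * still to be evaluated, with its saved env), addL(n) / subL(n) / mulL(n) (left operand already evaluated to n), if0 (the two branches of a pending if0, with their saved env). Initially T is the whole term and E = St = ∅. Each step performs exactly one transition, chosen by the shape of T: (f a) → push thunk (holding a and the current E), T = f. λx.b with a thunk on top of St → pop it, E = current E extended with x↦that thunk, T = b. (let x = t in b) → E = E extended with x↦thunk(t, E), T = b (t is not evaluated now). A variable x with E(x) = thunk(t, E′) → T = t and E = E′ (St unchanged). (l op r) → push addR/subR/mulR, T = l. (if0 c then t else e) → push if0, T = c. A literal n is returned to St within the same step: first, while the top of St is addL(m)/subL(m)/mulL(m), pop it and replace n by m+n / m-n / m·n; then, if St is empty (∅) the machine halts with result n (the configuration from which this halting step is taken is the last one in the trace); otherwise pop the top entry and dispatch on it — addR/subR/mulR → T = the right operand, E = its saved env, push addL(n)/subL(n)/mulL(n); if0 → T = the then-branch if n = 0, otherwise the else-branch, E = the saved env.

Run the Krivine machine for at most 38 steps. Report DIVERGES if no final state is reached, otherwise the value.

Answer: 4

Execution trace:
[0] ⟨T=((λz. ((λq. (if0 (q + -2) then q else 4)) (let u = -3 in z))) ((-3 + 6) + (-4 + 1))); E=∅; St=∅⟩
[1] ⟨T=(λz. ((λq. (if0 (q + -2) then q else 4)) (let u = -3 in z))); E=∅; St=[thunk]⟩
[2] ⟨T=((λq. (if0 (q + -2) then q else 4)) (let u = -3 in z)); E={z↦thunk(((-3 + 6) + (-4 + 1)), ∅)}; St=∅⟩
[3] ⟨T=(λq. (if0 (q + -2) then q else 4)); E={z↦thunk(((-3 + 6) + (-4 + 1)), ∅)}; St=[thunk]⟩
[4] ⟨T=(if0 (q + -2) then q else 4); E={q↦thunk((let u = -3 in z), {z↦thunk(((-3 + 6) + (-4 + 1)), ∅)}), z↦thunk(((-3 + 6) + (-4 + 1)), ∅)}; St=∅⟩
[5] ⟨T=(q + -2); E={q↦thunk((let u = -3 in z), {z↦thunk(((-3 + 6) + (-4 + 1)), ∅)}), z↦thunk(((-3 + 6) + (-4 + 1)), ∅)}; St=[if0]⟩
[6] ⟨T=q; E={q↦thunk((let u = -3 in z), {z↦thunk(((-3 + 6) + (-4 + 1)), ∅)}), z↦thunk(((-3 + 6) + (-4 + 1)), ∅)}; St=[addR :: if0]⟩
[7] ⟨T=(let u = -3 in z); E={z↦thunk(((-3 + 6) + (-4 + 1)), ∅)}; St=[addR :: if0]⟩
[8] ⟨T=z; E={u↦thunk(-3, {z↦thunk(((-3 + 6) + (-4 + 1)), ∅)}), z↦thunk(((-3 + 6) + (-4 + 1)), ∅)}; St=[addR :: if0]⟩
[9] ⟨T=((-3 + 6) + (-4 + 1)); E=∅; St=[addR :: if0]⟩
[10] ⟨T=(-3 + 6); E=∅; St=[addR :: addR :: if0]⟩
[11] ⟨T=-3; E=∅; St=[addR :: addR :: addR :: if0]⟩
[12] ⟨T=6; E=∅; St=[addL(-3) :: addR :: addR :: if0]⟩
[13] ⟨T=(-4 + 1); E=∅; St=[addL(3) :: addR :: if0]⟩
[14] ⟨T=-4; E=∅; St=[addR :: addL(3) :: addR :: if0]⟩
[15] ⟨T=1; E=∅; St=[addL(-4) :: addL(3) :: addR :: if0]⟩
[16] ⟨T=-2; E={q↦thunk((let u = -3 in z), {z↦thunk(((-3 + 6) + (-4 + 1)), ∅)}), z↦thunk(((-3 + 6) + (-4 + 1)), ∅)}; St=[addL(0) :: if0]⟩
[17] ⟨T=4; E={q↦thunk((let u = -3 in z), {z↦thunk(((-3 + 6) + (-4 + 1)), ∅)}), z↦thunk(((-3 + 6) + (-4 + 1)), ∅)}; St=∅⟩
→ final value 4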